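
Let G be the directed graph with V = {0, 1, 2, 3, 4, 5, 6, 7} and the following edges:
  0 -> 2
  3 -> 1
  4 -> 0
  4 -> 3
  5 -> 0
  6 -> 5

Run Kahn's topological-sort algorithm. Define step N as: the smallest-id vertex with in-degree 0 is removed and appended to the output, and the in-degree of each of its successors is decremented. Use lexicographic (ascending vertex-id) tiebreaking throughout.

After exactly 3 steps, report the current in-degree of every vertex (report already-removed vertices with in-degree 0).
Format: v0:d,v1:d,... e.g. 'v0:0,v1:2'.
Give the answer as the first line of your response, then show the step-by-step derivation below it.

v0:1,v1:0,v2:1,v3:0,v4:0,v5:1,v6:0,v7:0

step 1: output 4; order=[4]; indeg=(1,1,1,0,0,1,0,0)
step 2: output 3; order=[4,3]; indeg=(1,0,1,0,0,1,0,0)
step 3: output 1; order=[4,3,1]; indeg=(1,0,1,0,0,1,0,0)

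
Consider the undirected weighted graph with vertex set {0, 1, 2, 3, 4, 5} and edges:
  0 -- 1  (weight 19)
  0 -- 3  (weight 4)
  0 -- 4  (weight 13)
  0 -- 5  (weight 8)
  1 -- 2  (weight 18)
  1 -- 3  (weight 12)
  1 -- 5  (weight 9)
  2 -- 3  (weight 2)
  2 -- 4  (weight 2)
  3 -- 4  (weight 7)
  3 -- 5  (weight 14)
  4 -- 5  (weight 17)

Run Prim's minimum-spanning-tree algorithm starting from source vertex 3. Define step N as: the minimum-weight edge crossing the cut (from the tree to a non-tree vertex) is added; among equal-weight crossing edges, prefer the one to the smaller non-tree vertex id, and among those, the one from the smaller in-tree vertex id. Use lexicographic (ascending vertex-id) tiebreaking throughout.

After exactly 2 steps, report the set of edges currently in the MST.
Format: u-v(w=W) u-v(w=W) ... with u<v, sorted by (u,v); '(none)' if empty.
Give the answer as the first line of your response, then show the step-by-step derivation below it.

2-3(w=2) 2-4(w=2)

step 1: add edge 2-3 (w=2); MST = {2-3(w=2)}
step 2: add edge 2-4 (w=2); MST = {2-3(w=2) 2-4(w=2)}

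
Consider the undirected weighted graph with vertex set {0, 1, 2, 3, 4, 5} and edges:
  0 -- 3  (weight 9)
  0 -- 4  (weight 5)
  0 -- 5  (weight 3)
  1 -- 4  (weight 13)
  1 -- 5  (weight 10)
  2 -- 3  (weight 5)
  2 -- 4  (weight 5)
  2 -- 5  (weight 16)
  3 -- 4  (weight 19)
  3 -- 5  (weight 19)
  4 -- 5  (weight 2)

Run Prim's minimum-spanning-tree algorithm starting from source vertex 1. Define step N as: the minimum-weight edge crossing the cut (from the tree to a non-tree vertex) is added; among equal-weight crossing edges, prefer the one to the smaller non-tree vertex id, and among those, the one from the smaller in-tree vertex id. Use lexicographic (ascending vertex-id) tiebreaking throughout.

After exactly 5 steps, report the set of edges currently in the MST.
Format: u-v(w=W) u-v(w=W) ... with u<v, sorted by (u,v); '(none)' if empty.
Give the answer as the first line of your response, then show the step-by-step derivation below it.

0-5(w=3) 1-5(w=10) 2-3(w=5) 2-4(w=5) 4-5(w=2)

step 1: add edge 1-5 (w=10); MST = {1-5(w=10)}
step 2: add edge 4-5 (w=2); MST = {1-5(w=10) 4-5(w=2)}
step 3: add edge 0-5 (w=3); MST = {0-5(w=3) 1-5(w=10) 4-5(w=2)}
step 4: add edge 2-4 (w=5); MST = {0-5(w=3) 1-5(w=10) 2-4(w=5) 4-5(w=2)}
step 5: add edge 2-3 (w=5); MST = {0-5(w=3) 1-5(w=10) 2-3(w=5) 2-4(w=5) 4-5(w=2)}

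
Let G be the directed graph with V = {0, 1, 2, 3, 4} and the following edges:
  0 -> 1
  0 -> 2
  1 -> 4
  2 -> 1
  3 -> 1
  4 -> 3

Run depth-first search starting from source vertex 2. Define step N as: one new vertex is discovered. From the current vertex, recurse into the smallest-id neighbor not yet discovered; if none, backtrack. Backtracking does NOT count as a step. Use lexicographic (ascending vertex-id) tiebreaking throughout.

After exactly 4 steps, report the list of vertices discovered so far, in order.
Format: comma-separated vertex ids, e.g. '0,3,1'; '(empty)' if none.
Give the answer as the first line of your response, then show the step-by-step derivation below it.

2,1,4,3

step 1: discover 2; path=2; order=2
step 2: discover 1; path=2>1; order=2,1
step 3: discover 4; path=2>1>4; order=2,1,4
step 4: discover 3; path=2>1>4>3; order=2,1,4,3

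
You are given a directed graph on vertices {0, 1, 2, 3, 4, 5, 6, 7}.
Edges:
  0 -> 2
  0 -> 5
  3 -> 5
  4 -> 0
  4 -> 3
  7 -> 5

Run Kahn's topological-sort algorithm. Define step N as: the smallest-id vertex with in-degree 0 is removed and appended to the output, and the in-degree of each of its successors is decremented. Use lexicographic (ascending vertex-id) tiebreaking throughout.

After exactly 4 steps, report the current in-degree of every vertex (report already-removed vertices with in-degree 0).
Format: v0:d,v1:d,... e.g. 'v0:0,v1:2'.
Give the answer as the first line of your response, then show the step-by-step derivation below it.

v0:0,v1:0,v2:0,v3:0,v4:0,v5:2,v6:0,v7:0

step 1: output 1; order=[1]; indeg=(1,0,1,1,0,3,0,0)
step 2: output 4; order=[1,4]; indeg=(0,0,1,0,0,3,0,0)
step 3: output 0; order=[1,4,0]; indeg=(0,0,0,0,0,2,0,0)
step 4: output 2; order=[1,4,0,2]; indeg=(0,0,0,0,0,2,0,0)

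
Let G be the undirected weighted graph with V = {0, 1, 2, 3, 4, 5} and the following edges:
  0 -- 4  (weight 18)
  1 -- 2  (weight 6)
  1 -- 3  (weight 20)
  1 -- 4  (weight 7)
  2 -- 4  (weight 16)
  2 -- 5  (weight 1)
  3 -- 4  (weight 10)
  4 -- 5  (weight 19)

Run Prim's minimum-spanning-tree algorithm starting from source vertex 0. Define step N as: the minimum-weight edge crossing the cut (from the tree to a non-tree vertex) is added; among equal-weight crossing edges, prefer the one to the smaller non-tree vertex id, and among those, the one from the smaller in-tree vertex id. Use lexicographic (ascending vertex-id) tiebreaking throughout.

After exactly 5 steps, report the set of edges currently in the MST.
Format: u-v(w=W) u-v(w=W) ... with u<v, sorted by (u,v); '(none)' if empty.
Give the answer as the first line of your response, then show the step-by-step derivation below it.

0-4(w=18) 1-2(w=6) 1-4(w=7) 2-5(w=1) 3-4(w=10)

step 1: add edge 0-4 (w=18); MST = {0-4(w=18)}
step 2: add edge 1-4 (w=7); MST = {0-4(w=18) 1-4(w=7)}
step 3: add edge 1-2 (w=6); MST = {0-4(w=18) 1-2(w=6) 1-4(w=7)}
step 4: add edge 2-5 (w=1); MST = {0-4(w=18) 1-2(w=6) 1-4(w=7) 2-5(w=1)}
step 5: add edge 3-4 (w=10); MST = {0-4(w=18) 1-2(w=6) 1-4(w=7) 2-5(w=1) 3-4(w=10)}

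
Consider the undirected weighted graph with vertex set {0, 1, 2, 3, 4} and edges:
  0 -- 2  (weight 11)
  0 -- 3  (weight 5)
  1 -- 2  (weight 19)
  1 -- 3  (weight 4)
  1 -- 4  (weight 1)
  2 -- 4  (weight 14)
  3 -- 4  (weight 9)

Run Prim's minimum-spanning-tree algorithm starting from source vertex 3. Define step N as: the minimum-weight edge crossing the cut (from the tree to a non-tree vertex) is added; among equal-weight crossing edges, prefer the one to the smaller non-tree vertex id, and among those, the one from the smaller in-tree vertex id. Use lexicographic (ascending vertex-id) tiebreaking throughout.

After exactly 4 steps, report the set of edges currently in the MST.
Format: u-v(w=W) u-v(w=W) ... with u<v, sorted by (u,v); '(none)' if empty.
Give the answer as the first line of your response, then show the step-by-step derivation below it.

0-2(w=11) 0-3(w=5) 1-3(w=4) 1-4(w=1)

step 1: add edge 1-3 (w=4); MST = {1-3(w=4)}
step 2: add edge 1-4 (w=1); MST = {1-3(w=4) 1-4(w=1)}
step 3: add edge 0-3 (w=5); MST = {0-3(w=5) 1-3(w=4) 1-4(w=1)}
step 4: add edge 0-2 (w=11); MST = {0-2(w=11) 0-3(w=5) 1-3(w=4) 1-4(w=1)}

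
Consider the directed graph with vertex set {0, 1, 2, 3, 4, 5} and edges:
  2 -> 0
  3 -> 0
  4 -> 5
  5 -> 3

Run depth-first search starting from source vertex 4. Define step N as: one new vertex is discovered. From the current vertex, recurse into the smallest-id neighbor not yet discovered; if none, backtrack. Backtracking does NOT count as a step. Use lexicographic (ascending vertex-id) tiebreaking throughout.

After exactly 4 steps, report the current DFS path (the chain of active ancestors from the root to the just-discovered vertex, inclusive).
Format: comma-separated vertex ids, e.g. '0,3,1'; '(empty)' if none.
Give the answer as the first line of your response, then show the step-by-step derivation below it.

4,5,3,0

step 1: discover 4; path=4; order=4
step 2: discover 5; path=4>5; order=4,5
step 3: discover 3; path=4>5>3; order=4,5,3
step 4: discover 0; path=4>5>3>0; order=4,5,3,0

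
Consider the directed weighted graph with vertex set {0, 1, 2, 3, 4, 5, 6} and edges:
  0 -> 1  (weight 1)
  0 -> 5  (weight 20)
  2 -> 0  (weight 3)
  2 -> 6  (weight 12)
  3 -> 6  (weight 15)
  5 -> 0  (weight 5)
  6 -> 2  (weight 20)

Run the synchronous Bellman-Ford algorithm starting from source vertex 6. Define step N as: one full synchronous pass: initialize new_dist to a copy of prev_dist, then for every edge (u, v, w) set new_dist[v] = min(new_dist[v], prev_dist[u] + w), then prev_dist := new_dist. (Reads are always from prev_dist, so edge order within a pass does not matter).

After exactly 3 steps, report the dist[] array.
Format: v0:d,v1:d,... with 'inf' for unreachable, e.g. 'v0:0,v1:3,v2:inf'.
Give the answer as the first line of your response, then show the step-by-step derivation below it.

v0:23,v1:24,v2:20,v3:inf,v4:inf,v5:43,v6:0

step 1: dist = v0:inf,v1:inf,v2:20,v3:inf,v4:inf,v5:inf,v6:0
step 2: dist = v0:23,v1:inf,v2:20,v3:inf,v4:inf,v5:inf,v6:0
step 3: dist = v0:23,v1:24,v2:20,v3:inf,v4:inf,v5:43,v6:0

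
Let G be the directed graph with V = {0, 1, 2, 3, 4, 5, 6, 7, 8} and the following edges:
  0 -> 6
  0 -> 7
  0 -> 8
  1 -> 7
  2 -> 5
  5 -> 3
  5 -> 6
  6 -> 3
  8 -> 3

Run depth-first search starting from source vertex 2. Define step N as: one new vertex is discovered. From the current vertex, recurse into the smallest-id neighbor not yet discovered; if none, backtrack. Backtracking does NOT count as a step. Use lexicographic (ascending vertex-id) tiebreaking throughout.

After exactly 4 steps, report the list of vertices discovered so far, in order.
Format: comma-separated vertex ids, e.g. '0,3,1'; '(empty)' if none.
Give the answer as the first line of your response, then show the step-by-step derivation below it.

2,5,3,6

step 1: discover 2; path=2; order=2
step 2: discover 5; path=2>5; order=2,5
step 3: discover 3; path=2>5>3; order=2,5,3
step 4: discover 6; path=2>5>6; order=2,5,3,6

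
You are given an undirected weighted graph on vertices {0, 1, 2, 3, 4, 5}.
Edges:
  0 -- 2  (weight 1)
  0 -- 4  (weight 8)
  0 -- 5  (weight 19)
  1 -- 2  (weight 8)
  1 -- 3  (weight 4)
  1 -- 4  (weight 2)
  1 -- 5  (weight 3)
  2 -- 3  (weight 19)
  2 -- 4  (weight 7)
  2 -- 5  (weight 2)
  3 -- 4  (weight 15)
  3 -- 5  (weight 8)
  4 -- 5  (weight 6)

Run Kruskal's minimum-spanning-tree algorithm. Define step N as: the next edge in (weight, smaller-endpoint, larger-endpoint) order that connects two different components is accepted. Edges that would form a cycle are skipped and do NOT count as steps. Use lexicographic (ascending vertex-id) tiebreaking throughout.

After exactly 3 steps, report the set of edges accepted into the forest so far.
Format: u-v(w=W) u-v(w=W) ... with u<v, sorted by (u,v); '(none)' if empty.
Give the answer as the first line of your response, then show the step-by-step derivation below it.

0-2(w=1) 1-4(w=2) 2-5(w=2)

step 1: add edge 0-2 (w=1); MST = {0-2(w=1)}
step 2: add edge 1-4 (w=2); MST = {0-2(w=1) 1-4(w=2)}
step 3: add edge 2-5 (w=2); MST = {0-2(w=1) 1-4(w=2) 2-5(w=2)}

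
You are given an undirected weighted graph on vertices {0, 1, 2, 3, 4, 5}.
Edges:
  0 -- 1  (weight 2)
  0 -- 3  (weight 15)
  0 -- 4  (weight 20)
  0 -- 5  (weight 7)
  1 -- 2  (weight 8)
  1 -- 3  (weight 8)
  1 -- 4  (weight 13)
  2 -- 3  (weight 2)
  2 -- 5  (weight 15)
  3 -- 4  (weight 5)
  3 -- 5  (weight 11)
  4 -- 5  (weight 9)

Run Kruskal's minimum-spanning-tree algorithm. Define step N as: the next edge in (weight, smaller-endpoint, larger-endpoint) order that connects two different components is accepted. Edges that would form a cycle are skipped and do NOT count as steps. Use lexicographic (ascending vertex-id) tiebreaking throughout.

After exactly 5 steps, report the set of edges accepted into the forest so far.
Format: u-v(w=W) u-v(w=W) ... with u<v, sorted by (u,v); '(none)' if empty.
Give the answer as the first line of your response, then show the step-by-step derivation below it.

0-1(w=2) 0-5(w=7) 1-2(w=8) 2-3(w=2) 3-4(w=5)

step 1: add edge 0-1 (w=2); MST = {0-1(w=2)}
step 2: add edge 2-3 (w=2); MST = {0-1(w=2) 2-3(w=2)}
step 3: add edge 3-4 (w=5); MST = {0-1(w=2) 2-3(w=2) 3-4(w=5)}
step 4: add edge 0-5 (w=7); MST = {0-1(w=2) 0-5(w=7) 2-3(w=2) 3-4(w=5)}
step 5: add edge 1-2 (w=8); MST = {0-1(w=2) 0-5(w=7) 1-2(w=8) 2-3(w=2) 3-4(w=5)}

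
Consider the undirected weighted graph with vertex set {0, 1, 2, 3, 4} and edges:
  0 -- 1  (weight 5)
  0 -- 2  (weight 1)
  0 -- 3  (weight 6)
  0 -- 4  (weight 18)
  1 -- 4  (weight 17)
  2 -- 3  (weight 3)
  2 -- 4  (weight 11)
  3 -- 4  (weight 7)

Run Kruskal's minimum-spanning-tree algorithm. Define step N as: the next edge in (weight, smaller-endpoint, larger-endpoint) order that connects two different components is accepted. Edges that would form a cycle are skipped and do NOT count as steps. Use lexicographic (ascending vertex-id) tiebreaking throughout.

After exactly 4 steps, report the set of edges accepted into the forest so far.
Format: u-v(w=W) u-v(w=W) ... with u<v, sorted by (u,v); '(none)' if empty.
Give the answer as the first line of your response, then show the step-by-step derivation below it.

0-1(w=5) 0-2(w=1) 2-3(w=3) 3-4(w=7)

step 1: add edge 0-2 (w=1); MST = {0-2(w=1)}
step 2: add edge 2-3 (w=3); MST = {0-2(w=1) 2-3(w=3)}
step 3: add edge 0-1 (w=5); MST = {0-1(w=5) 0-2(w=1) 2-3(w=3)}
step 4: add edge 3-4 (w=7); MST = {0-1(w=5) 0-2(w=1) 2-3(w=3) 3-4(w=7)}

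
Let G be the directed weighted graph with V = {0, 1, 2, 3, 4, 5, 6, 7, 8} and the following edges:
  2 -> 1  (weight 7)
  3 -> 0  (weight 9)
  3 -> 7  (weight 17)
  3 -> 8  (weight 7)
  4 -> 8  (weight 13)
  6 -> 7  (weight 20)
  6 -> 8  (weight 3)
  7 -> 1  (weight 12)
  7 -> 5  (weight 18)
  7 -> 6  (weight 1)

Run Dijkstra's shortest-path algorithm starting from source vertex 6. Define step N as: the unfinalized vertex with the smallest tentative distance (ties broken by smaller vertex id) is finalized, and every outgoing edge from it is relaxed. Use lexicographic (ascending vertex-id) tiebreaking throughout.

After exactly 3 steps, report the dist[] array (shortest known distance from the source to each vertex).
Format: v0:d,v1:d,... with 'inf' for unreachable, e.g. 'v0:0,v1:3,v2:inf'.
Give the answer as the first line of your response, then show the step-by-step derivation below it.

v0:inf,v1:32,v2:inf,v3:inf,v4:inf,v5:38,v6:0,v7:20,v8:3

step 1: dist = v0:inf,v1:inf,v2:inf,v3:inf,v4:inf,v5:inf,v6:0,v7:20,v8:3
step 2: dist = v0:inf,v1:inf,v2:inf,v3:inf,v4:inf,v5:inf,v6:0,v7:20,v8:3
step 3: dist = v0:inf,v1:32,v2:inf,v3:inf,v4:inf,v5:38,v6:0,v7:20,v8:3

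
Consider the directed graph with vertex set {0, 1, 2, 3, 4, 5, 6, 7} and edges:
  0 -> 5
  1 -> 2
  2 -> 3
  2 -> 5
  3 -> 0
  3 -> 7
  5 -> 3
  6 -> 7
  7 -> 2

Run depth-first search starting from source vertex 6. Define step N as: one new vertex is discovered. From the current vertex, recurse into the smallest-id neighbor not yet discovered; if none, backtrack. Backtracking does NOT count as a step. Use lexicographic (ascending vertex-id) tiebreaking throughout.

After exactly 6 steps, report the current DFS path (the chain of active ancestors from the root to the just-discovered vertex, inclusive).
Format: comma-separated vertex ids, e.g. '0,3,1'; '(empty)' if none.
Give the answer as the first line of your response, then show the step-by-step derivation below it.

6,7,2,3,0,5

step 1: discover 6; path=6; order=6
step 2: discover 7; path=6>7; order=6,7
step 3: discover 2; path=6>7>2; order=6,7,2
step 4: discover 3; path=6>7>2>3; order=6,7,2,3
step 5: discover 0; path=6>7>2>3>0; order=6,7,2,3,0
step 6: discover 5; path=6>7>2>3>0>5; order=6,7,2,3,0,5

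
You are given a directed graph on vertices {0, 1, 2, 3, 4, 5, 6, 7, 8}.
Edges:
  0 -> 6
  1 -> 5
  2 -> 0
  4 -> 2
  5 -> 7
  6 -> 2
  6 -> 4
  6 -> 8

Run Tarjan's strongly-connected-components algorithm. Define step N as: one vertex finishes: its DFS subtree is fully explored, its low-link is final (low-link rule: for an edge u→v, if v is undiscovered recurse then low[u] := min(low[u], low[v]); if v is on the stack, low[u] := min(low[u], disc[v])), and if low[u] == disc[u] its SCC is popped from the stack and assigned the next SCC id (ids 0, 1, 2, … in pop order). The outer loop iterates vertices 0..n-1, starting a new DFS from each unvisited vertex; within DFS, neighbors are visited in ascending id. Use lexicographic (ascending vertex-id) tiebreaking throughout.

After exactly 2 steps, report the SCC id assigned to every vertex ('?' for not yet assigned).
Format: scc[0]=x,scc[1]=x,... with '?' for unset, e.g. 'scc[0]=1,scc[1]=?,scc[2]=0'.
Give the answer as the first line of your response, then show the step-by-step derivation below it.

scc[0]=?,scc[1]=?,scc[2]=?,scc[3]=?,scc[4]=?,scc[5]=?,scc[6]=?,scc[7]=?,scc[8]=?

step 1: low=(low[0]=0,low[1]=?,low[2]=0,low[3]=?,low[4]=?,low[5]=?,low[6]=1,low[7]=?,low[8]=?); scc=(scc[0]=?,scc[1]=?,scc[2]=?,scc[3]=?,scc[4]=?,scc[5]=?,scc[6]=?,scc[7]=?,scc[8]=?)
step 2: low=(low[0]=0,low[1]=?,low[2]=0,low[3]=?,low[4]=2,low[5]=?,low[6]=0,low[7]=?,low[8]=?); scc=(scc[0]=?,scc[1]=?,scc[2]=?,scc[3]=?,scc[4]=?,scc[5]=?,scc[6]=?,scc[7]=?,scc[8]=?)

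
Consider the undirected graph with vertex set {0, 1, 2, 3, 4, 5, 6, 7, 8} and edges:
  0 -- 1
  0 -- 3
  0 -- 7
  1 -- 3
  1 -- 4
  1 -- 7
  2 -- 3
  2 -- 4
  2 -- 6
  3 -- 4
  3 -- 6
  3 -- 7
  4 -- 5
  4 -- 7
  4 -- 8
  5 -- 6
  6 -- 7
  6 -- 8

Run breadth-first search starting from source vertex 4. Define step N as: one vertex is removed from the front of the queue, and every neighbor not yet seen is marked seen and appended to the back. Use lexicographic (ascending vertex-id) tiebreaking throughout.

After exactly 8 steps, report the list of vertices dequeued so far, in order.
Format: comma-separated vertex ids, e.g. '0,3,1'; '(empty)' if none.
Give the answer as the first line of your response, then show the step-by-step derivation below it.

4,1,2,3,5,7,8,0

step 1: dequeue 4; queue=[1,2,3,5,7,8]; order=4
step 2: dequeue 1; queue=[2,3,5,7,8,0]; order=4,1
step 3: dequeue 2; queue=[3,5,7,8,0,6]; order=4,1,2
step 4: dequeue 3; queue=[5,7,8,0,6]; order=4,1,2,3
step 5: dequeue 5; queue=[7,8,0,6]; order=4,1,2,3,5
step 6: dequeue 7; queue=[8,0,6]; order=4,1,2,3,5,7
step 7: dequeue 8; queue=[0,6]; order=4,1,2,3,5,7,8
step 8: dequeue 0; queue=[6]; order=4,1,2,3,5,7,8,0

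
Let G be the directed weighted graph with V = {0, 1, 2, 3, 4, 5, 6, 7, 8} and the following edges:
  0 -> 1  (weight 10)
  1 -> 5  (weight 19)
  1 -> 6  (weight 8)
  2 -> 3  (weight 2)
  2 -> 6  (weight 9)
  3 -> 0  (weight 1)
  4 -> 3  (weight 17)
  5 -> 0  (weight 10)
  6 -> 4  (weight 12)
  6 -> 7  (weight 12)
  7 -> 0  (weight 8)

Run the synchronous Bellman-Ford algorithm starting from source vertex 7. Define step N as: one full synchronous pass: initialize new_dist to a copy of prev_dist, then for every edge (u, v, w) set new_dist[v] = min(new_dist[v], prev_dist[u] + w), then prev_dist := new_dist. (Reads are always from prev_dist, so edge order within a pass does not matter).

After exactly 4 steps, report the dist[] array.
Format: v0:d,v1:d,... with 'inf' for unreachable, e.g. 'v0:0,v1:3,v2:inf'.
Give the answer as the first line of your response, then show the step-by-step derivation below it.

v0:8,v1:18,v2:inf,v3:inf,v4:38,v5:37,v6:26,v7:0,v8:inf

step 1: dist = v0:8,v1:inf,v2:inf,v3:inf,v4:inf,v5:inf,v6:inf,v7:0,v8:inf
step 2: dist = v0:8,v1:18,v2:inf,v3:inf,v4:inf,v5:inf,v6:inf,v7:0,v8:inf
step 3: dist = v0:8,v1:18,v2:inf,v3:inf,v4:inf,v5:37,v6:26,v7:0,v8:inf
step 4: dist = v0:8,v1:18,v2:inf,v3:inf,v4:38,v5:37,v6:26,v7:0,v8:inf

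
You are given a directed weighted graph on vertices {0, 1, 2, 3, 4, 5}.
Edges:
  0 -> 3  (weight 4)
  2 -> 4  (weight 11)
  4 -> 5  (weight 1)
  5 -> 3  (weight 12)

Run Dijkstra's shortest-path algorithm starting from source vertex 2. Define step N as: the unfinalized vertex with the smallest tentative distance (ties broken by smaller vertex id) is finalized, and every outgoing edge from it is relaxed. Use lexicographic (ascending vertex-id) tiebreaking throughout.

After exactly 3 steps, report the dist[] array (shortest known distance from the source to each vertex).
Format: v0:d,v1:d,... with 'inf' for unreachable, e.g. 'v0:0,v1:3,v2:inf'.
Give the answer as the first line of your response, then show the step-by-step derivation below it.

v0:inf,v1:inf,v2:0,v3:24,v4:11,v5:12

step 1: dist = v0:inf,v1:inf,v2:0,v3:inf,v4:11,v5:inf
step 2: dist = v0:inf,v1:inf,v2:0,v3:inf,v4:11,v5:12
step 3: dist = v0:inf,v1:inf,v2:0,v3:24,v4:11,v5:12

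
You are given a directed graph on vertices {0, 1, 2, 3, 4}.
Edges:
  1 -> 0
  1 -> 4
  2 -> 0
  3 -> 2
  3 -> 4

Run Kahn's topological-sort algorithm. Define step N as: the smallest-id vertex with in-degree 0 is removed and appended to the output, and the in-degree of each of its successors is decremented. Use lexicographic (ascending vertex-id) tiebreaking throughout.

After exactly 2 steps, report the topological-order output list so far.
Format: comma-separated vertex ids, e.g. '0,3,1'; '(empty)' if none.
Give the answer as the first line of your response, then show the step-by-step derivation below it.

1,3

step 1: output 1; order=[1]; indeg=(1,0,1,0,1)
step 2: output 3; order=[1,3]; indeg=(1,0,0,0,0)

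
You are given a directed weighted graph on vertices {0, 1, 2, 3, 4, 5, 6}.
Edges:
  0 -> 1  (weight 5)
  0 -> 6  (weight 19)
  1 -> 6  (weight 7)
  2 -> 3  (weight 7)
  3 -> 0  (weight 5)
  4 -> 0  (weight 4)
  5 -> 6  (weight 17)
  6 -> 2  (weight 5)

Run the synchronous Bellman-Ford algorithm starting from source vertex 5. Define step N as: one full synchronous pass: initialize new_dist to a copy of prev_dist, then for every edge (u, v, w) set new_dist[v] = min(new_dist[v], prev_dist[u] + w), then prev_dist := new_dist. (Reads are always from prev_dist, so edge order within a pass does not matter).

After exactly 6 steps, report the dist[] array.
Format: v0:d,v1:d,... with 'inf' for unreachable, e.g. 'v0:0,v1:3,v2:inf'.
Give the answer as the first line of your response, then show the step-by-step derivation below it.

v0:34,v1:39,v2:22,v3:29,v4:inf,v5:0,v6:17

step 1: dist = v0:inf,v1:inf,v2:inf,v3:inf,v4:inf,v5:0,v6:17
step 2: dist = v0:inf,v1:inf,v2:22,v3:inf,v4:inf,v5:0,v6:17
step 3: dist = v0:inf,v1:inf,v2:22,v3:29,v4:inf,v5:0,v6:17
step 4: dist = v0:34,v1:inf,v2:22,v3:29,v4:inf,v5:0,v6:17
step 5: dist = v0:34,v1:39,v2:22,v3:29,v4:inf,v5:0,v6:17
step 6: dist = v0:34,v1:39,v2:22,v3:29,v4:inf,v5:0,v6:17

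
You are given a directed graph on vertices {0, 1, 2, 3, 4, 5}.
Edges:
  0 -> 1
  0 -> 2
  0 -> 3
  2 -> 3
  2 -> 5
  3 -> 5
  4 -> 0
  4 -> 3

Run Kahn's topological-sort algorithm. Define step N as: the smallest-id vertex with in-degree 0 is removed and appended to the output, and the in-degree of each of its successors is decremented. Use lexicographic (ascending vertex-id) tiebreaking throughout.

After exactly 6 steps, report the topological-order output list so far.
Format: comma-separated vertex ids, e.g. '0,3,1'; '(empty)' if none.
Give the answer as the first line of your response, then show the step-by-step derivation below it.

4,0,1,2,3,5

step 1: output 4; order=[4]; indeg=(0,1,1,2,0,2)
step 2: output 0; order=[4,0]; indeg=(0,0,0,1,0,2)
step 3: output 1; order=[4,0,1]; indeg=(0,0,0,1,0,2)
step 4: output 2; order=[4,0,1,2]; indeg=(0,0,0,0,0,1)
step 5: output 3; order=[4,0,1,2,3]; indeg=(0,0,0,0,0,0)
step 6: output 5; order=[4,0,1,2,3,5]; indeg=(0,0,0,0,0,0)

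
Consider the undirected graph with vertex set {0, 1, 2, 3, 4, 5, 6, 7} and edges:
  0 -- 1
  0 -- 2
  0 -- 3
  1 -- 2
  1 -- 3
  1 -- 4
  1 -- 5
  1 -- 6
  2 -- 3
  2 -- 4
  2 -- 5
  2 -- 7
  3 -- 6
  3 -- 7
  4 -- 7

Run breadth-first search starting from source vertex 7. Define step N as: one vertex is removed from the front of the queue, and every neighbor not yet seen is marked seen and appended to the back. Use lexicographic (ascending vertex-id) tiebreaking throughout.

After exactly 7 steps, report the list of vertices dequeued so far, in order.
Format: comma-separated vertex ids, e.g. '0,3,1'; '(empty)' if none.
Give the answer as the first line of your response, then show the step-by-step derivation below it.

7,2,3,4,0,1,5

step 1: dequeue 7; queue=[2,3,4]; order=7
step 2: dequeue 2; queue=[3,4,0,1,5]; order=7,2
step 3: dequeue 3; queue=[4,0,1,5,6]; order=7,2,3
step 4: dequeue 4; queue=[0,1,5,6]; order=7,2,3,4
step 5: dequeue 0; queue=[1,5,6]; order=7,2,3,4,0
step 6: dequeue 1; queue=[5,6]; order=7,2,3,4,0,1
step 7: dequeue 5; queue=[6]; order=7,2,3,4,0,1,5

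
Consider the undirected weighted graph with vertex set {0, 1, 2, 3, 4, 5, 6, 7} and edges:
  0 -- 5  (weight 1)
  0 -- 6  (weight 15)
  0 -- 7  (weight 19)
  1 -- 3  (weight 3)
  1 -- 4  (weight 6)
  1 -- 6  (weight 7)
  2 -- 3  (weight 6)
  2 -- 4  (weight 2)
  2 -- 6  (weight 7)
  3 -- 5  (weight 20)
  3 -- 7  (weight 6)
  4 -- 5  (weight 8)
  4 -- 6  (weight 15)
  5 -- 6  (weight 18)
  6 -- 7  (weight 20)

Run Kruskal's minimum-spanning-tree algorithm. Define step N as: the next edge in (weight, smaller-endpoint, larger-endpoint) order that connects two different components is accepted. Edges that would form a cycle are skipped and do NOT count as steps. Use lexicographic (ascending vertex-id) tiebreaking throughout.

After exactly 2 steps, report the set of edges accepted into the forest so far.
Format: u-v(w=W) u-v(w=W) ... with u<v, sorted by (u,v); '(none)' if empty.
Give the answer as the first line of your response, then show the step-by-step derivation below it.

0-5(w=1) 2-4(w=2)

step 1: add edge 0-5 (w=1); MST = {0-5(w=1)}
step 2: add edge 2-4 (w=2); MST = {0-5(w=1) 2-4(w=2)}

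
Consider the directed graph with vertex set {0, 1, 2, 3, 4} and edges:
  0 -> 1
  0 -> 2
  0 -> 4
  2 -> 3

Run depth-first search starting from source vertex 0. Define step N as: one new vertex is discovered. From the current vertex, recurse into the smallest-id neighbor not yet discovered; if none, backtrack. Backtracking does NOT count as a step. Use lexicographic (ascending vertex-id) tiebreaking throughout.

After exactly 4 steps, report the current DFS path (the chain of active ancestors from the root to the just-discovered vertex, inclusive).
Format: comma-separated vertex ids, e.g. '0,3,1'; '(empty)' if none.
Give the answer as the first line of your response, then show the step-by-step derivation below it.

0,2,3

step 1: discover 0; path=0; order=0
step 2: discover 1; path=0>1; order=0,1
step 3: discover 2; path=0>2; order=0,1,2
step 4: discover 3; path=0>2>3; order=0,1,2,3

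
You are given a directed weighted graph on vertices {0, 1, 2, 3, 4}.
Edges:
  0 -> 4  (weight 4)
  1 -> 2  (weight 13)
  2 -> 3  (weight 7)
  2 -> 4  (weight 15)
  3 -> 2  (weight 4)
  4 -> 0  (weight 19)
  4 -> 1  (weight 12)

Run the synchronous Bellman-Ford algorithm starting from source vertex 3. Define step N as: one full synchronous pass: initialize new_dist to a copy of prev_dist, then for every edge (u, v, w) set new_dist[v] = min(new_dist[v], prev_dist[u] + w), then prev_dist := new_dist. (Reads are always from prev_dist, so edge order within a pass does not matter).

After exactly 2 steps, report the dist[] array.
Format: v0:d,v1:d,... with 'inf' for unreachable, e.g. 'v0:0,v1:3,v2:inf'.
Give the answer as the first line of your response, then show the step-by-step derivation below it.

v0:inf,v1:inf,v2:4,v3:0,v4:19

step 1: dist = v0:inf,v1:inf,v2:4,v3:0,v4:inf
step 2: dist = v0:inf,v1:inf,v2:4,v3:0,v4:19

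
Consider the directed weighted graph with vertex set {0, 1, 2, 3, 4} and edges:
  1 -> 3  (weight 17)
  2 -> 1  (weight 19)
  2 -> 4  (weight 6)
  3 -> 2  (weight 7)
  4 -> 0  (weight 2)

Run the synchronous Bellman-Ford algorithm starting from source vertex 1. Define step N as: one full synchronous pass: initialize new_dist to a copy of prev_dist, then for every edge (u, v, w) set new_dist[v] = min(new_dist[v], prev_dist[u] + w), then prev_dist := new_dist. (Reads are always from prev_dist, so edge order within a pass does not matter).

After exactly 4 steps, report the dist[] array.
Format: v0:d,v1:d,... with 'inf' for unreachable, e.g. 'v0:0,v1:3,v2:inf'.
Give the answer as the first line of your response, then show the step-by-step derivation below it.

v0:32,v1:0,v2:24,v3:17,v4:30

step 1: dist = v0:inf,v1:0,v2:inf,v3:17,v4:inf
step 2: dist = v0:inf,v1:0,v2:24,v3:17,v4:inf
step 3: dist = v0:inf,v1:0,v2:24,v3:17,v4:30
step 4: dist = v0:32,v1:0,v2:24,v3:17,v4:30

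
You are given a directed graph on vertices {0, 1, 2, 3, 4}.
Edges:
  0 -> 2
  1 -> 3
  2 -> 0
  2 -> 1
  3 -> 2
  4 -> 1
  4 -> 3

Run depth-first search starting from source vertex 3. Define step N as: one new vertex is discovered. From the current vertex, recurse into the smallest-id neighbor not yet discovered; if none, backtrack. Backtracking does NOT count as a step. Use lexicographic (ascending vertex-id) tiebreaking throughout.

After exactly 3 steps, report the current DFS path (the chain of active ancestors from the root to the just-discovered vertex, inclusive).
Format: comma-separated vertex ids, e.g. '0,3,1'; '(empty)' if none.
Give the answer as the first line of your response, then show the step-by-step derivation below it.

3,2,0

step 1: discover 3; path=3; order=3
step 2: discover 2; path=3>2; order=3,2
step 3: discover 0; path=3>2>0; order=3,2,0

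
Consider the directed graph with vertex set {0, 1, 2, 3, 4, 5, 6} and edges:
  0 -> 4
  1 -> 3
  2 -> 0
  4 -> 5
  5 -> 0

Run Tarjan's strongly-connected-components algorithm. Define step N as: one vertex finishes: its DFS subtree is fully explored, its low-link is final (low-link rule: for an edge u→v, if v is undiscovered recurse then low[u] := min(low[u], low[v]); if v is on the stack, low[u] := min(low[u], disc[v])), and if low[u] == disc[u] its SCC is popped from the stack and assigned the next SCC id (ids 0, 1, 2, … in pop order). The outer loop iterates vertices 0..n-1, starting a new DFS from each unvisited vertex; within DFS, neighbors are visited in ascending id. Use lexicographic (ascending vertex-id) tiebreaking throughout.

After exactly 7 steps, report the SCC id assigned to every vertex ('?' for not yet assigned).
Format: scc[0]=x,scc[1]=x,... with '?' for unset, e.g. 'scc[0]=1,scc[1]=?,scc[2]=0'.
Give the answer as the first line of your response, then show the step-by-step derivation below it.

scc[0]=0,scc[1]=2,scc[2]=3,scc[3]=1,scc[4]=0,scc[5]=0,scc[6]=4

step 1: low=(low[0]=0,low[1]=?,low[2]=?,low[3]=?,low[4]=1,low[5]=0,low[6]=?); scc=(scc[0]=?,scc[1]=?,scc[2]=?,scc[3]=?,scc[4]=?,scc[5]=?,scc[6]=?)
step 2: low=(low[0]=0,low[1]=?,low[2]=?,low[3]=?,low[4]=0,low[5]=0,low[6]=?); scc=(scc[0]=?,scc[1]=?,scc[2]=?,scc[3]=?,scc[4]=?,scc[5]=?,scc[6]=?)
step 3: low=(low[0]=0,low[1]=?,low[2]=?,low[3]=?,low[4]=0,low[5]=0,low[6]=?); scc=(scc[0]=0,scc[1]=?,scc[2]=?,scc[3]=?,scc[4]=0,scc[5]=0,scc[6]=?)
step 4: low=(low[0]=0,low[1]=3,low[2]=?,low[3]=4,low[4]=0,low[5]=0,low[6]=?); scc=(scc[0]=0,scc[1]=?,scc[2]=?,scc[3]=1,scc[4]=0,scc[5]=0,scc[6]=?)
step 5: low=(low[0]=0,low[1]=3,low[2]=?,low[3]=4,low[4]=0,low[5]=0,low[6]=?); scc=(scc[0]=0,scc[1]=2,scc[2]=?,scc[3]=1,scc[4]=0,scc[5]=0,scc[6]=?)
step 6: low=(low[0]=0,low[1]=3,low[2]=5,low[3]=4,low[4]=0,low[5]=0,low[6]=?); scc=(scc[0]=0,scc[1]=2,scc[2]=3,scc[3]=1,scc[4]=0,scc[5]=0,scc[6]=?)
step 7: low=(low[0]=0,low[1]=3,low[2]=5,low[3]=4,low[4]=0,low[5]=0,low[6]=6); scc=(scc[0]=0,scc[1]=2,scc[2]=3,scc[3]=1,scc[4]=0,scc[5]=0,scc[6]=4)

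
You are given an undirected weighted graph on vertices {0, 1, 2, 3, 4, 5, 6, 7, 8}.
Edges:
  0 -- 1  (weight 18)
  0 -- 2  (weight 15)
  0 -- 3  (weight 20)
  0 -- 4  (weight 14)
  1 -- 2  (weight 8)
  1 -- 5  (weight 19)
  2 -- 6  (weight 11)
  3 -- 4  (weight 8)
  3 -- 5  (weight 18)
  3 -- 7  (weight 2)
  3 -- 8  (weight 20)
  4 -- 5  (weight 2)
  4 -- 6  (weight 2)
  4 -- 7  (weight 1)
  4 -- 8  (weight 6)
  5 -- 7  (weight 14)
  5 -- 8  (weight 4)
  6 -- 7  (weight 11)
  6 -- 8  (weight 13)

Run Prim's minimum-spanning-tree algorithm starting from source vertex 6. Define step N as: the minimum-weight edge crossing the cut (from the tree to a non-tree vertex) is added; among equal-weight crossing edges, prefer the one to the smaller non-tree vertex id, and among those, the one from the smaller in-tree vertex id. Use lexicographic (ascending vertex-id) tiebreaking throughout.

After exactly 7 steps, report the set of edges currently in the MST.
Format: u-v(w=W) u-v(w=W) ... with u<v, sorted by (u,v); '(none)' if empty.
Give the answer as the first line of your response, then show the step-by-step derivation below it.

1-2(w=8) 2-6(w=11) 3-7(w=2) 4-5(w=2) 4-6(w=2) 4-7(w=1) 5-8(w=4)

step 1: add edge 4-6 (w=2); MST = {4-6(w=2)}
step 2: add edge 4-7 (w=1); MST = {4-6(w=2) 4-7(w=1)}
step 3: add edge 3-7 (w=2); MST = {3-7(w=2) 4-6(w=2) 4-7(w=1)}
step 4: add edge 4-5 (w=2); MST = {3-7(w=2) 4-5(w=2) 4-6(w=2) 4-7(w=1)}
step 5: add edge 5-8 (w=4); MST = {3-7(w=2) 4-5(w=2) 4-6(w=2) 4-7(w=1) 5-8(w=4)}
step 6: add edge 2-6 (w=11); MST = {2-6(w=11) 3-7(w=2) 4-5(w=2) 4-6(w=2) 4-7(w=1) 5-8(w=4)}
step 7: add edge 1-2 (w=8); MST = {1-2(w=8) 2-6(w=11) 3-7(w=2) 4-5(w=2) 4-6(w=2) 4-7(w=1) 5-8(w=4)}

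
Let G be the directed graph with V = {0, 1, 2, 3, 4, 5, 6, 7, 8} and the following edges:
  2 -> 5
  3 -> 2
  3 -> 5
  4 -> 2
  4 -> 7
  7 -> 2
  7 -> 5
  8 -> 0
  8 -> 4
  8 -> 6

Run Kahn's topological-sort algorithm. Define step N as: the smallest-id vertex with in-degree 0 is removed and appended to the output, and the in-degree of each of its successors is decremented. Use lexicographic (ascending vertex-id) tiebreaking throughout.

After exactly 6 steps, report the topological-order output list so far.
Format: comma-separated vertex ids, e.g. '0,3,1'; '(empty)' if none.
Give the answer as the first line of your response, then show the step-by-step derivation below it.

1,3,8,0,4,6

step 1: output 1; order=[1]; indeg=(1,0,3,0,1,3,1,1,0)
step 2: output 3; order=[1,3]; indeg=(1,0,2,0,1,2,1,1,0)
step 3: output 8; order=[1,3,8]; indeg=(0,0,2,0,0,2,0,1,0)
step 4: output 0; order=[1,3,8,0]; indeg=(0,0,2,0,0,2,0,1,0)
step 5: output 4; order=[1,3,8,0,4]; indeg=(0,0,1,0,0,2,0,0,0)
step 6: output 6; order=[1,3,8,0,4,6]; indeg=(0,0,1,0,0,2,0,0,0)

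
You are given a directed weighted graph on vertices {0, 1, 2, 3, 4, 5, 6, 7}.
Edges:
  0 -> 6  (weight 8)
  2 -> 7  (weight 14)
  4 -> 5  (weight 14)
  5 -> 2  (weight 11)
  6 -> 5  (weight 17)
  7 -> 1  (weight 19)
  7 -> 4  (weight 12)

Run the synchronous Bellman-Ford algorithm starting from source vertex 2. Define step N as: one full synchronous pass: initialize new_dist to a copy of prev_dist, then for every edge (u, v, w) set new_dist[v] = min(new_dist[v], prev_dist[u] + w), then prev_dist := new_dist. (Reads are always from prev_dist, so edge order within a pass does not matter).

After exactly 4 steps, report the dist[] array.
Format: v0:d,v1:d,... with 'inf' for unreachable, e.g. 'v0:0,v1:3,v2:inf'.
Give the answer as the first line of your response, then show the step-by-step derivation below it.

v0:inf,v1:33,v2:0,v3:inf,v4:26,v5:40,v6:inf,v7:14

step 1: dist = v0:inf,v1:inf,v2:0,v3:inf,v4:inf,v5:inf,v6:inf,v7:14
step 2: dist = v0:inf,v1:33,v2:0,v3:inf,v4:26,v5:inf,v6:inf,v7:14
step 3: dist = v0:inf,v1:33,v2:0,v3:inf,v4:26,v5:40,v6:inf,v7:14
step 4: dist = v0:inf,v1:33,v2:0,v3:inf,v4:26,v5:40,v6:inf,v7:14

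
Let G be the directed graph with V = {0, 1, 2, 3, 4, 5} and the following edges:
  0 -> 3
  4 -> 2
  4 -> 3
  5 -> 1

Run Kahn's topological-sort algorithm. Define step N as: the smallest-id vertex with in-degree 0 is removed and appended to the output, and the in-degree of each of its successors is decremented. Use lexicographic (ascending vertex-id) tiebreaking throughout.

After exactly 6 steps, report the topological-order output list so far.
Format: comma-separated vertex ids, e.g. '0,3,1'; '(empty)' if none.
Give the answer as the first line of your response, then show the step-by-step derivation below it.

0,4,2,3,5,1

step 1: output 0; order=[0]; indeg=(0,1,1,1,0,0)
step 2: output 4; order=[0,4]; indeg=(0,1,0,0,0,0)
step 3: output 2; order=[0,4,2]; indeg=(0,1,0,0,0,0)
step 4: output 3; order=[0,4,2,3]; indeg=(0,1,0,0,0,0)
step 5: output 5; order=[0,4,2,3,5]; indeg=(0,0,0,0,0,0)
step 6: output 1; order=[0,4,2,3,5,1]; indeg=(0,0,0,0,0,0)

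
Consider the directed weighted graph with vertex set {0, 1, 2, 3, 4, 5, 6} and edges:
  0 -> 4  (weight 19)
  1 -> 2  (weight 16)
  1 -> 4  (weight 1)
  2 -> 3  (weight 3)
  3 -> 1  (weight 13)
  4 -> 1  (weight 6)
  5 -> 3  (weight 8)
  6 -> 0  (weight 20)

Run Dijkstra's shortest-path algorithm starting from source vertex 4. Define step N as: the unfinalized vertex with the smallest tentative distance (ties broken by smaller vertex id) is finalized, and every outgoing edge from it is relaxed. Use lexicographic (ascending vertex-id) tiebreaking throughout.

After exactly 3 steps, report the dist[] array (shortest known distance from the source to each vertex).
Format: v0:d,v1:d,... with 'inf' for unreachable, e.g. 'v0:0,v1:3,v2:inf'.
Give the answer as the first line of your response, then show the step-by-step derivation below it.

v0:inf,v1:6,v2:22,v3:25,v4:0,v5:inf,v6:inf

step 1: dist = v0:inf,v1:6,v2:inf,v3:inf,v4:0,v5:inf,v6:inf
step 2: dist = v0:inf,v1:6,v2:22,v3:inf,v4:0,v5:inf,v6:inf
step 3: dist = v0:inf,v1:6,v2:22,v3:25,v4:0,v5:inf,v6:inf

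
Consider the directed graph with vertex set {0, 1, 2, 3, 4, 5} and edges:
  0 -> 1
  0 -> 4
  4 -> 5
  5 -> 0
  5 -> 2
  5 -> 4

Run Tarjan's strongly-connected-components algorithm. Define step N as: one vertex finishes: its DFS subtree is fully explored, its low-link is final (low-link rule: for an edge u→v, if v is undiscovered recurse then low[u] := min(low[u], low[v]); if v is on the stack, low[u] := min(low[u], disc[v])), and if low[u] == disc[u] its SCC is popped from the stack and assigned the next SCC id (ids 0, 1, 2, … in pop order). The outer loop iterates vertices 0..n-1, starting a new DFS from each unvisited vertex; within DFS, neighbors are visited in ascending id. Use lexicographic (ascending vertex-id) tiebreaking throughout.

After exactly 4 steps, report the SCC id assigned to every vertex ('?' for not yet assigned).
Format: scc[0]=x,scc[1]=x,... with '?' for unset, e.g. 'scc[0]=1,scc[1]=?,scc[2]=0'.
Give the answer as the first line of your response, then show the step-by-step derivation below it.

scc[0]=?,scc[1]=0,scc[2]=1,scc[3]=?,scc[4]=?,scc[5]=?

step 1: low=(low[0]=0,low[1]=1,low[2]=?,low[3]=?,low[4]=?,low[5]=?); scc=(scc[0]=?,scc[1]=0,scc[2]=?,scc[3]=?,scc[4]=?,scc[5]=?)
step 2: low=(low[0]=0,low[1]=1,low[2]=4,low[3]=?,low[4]=2,low[5]=0); scc=(scc[0]=?,scc[1]=0,scc[2]=1,scc[3]=?,scc[4]=?,scc[5]=?)
step 3: low=(low[0]=0,low[1]=1,low[2]=4,low[3]=?,low[4]=2,low[5]=0); scc=(scc[0]=?,scc[1]=0,scc[2]=1,scc[3]=?,scc[4]=?,scc[5]=?)
step 4: low=(low[0]=0,low[1]=1,low[2]=4,low[3]=?,low[4]=0,low[5]=0); scc=(scc[0]=?,scc[1]=0,scc[2]=1,scc[3]=?,scc[4]=?,scc[5]=?)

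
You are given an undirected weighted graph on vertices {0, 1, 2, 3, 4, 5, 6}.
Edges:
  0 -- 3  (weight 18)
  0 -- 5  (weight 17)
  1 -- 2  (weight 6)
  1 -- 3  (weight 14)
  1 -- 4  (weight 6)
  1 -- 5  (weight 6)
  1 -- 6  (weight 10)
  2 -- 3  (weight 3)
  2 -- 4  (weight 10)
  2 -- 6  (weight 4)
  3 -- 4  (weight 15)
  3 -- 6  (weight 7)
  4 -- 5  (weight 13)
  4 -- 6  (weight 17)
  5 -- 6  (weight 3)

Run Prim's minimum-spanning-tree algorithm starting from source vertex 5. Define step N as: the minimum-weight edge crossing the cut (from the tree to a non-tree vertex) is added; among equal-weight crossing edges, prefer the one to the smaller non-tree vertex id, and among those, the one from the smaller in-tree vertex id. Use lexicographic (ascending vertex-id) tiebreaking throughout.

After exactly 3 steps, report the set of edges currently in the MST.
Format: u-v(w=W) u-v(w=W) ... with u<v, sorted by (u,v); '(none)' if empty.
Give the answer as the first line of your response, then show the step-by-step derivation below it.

2-3(w=3) 2-6(w=4) 5-6(w=3)

step 1: add edge 5-6 (w=3); MST = {5-6(w=3)}
step 2: add edge 2-6 (w=4); MST = {2-6(w=4) 5-6(w=3)}
step 3: add edge 2-3 (w=3); MST = {2-3(w=3) 2-6(w=4) 5-6(w=3)}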